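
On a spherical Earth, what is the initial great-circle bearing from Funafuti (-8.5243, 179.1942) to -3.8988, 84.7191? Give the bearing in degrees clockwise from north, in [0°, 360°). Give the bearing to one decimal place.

Δλ = 84.7191 − 179.1942 = -94.4751°.
θ = atan2( sin Δλ · cos φ₂ , cos φ₁ · sin φ₂ − sin φ₁ · cos φ₂ · cos Δλ )
  = atan2(-0.99464, -0.07878) = -94.529° → normalised to [0°, 360°): 265.471°.

265.5°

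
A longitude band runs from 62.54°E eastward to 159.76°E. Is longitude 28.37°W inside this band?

No

Band width going east from +62.54° to +159.76°: ((159.76 − 62.54) mod 360) = 97.22°.
Offset of -28.37° east of the west edge: ((-28.37 − 62.54) mod 360) = 269.09°.
269.09° > 97.22° ⇒ outside.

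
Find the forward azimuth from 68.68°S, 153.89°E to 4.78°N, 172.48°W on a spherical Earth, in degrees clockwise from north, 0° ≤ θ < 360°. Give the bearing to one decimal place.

Δλ = -172.48 − 153.89 = -326.37°; wrapped into (−180°, 180°]: 33.63°.
θ = atan2( sin Δλ · cos φ₂ , cos φ₁ · sin φ₂ − sin φ₁ · cos φ₂ · cos Δλ )
  = atan2(0.55190, 0.80325) = 34.492° → normalised to [0°, 360°): 34.492°.

34.5°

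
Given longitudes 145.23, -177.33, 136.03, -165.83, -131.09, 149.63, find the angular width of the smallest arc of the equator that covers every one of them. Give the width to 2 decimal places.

92.88°

Sort the longitudes: -177.33°, -165.83°, -131.09°, +136.03°, +145.23°, +149.63°.
Eastward gaps between consecutive values (wrapping around): 11.50°, 34.74°, 267.12°, 9.20°, 4.40°, 33.04°.
Largest gap = 267.12° ⇒ minimal covering band is its complement: 360° − 267.12° = 92.88°.
Band runs from +136.03° eastward to -131.09°, crossing the antimeridian.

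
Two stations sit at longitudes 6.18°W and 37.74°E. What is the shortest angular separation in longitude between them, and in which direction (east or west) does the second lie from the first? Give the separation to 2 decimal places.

Raw difference: 37.74 − -6.18 = 43.92°.
Normalise into (−180°, 180°]: 43.92° stays 43.92°.
Positive ⇒ the second point lies to the east; separation 43.92°.

43.92° east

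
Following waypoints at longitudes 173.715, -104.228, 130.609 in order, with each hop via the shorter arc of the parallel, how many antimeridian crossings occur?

2

Leg 1: +173.715° → -104.228°, shortest Δλ = 82.057° (east) — crosses 180°.
Leg 2: -104.228° → +130.609°, shortest Δλ = -125.163° (west) — crosses 180°.
Total crossings: 2.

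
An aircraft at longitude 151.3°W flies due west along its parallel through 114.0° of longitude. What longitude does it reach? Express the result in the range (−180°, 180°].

Start at -151.3°; shift −114.0° → -265.3°.
-265.3° lies outside (−180°, 180°]; add 360° → +94.7°.

94.7°E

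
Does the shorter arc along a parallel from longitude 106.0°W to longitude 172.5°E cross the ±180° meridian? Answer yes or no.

Naïve |172.5 − -106.0| = 278.5° > 180°, so the shorter arc goes the other way round — across 180°.
Signed shortest Δλ = ((172.5 − -106.0 + 180) mod 360) − 180 = -81.5°.
Going west by 81.5° from -106.0° passes through 180° before reaching +172.5°.

Yes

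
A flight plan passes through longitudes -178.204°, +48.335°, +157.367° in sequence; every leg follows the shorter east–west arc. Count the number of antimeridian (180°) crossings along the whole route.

Leg 1: -178.204° → +48.335°, shortest Δλ = -133.461° (west) — crosses 180°.
Leg 2: +48.335° → +157.367°, shortest Δλ = 109.032° (east) — does not cross 180°.
Total crossings: 1.

1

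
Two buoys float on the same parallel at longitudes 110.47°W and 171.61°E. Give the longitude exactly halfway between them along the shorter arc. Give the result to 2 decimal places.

149.43°W

Signed shortest Δλ from -110.47° to +171.61° is -77.92°.
Midpoint longitude = -110.47° + (-77.92°)/2 = -110.47° − 38.96° = -149.43°.
(The naïve average (-110.47 + +171.61)/2 = 30.57° is on the wrong side of the globe.)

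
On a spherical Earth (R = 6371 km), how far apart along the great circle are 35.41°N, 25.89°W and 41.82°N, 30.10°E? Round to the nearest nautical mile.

Δλ = 30.10 − -25.89 = 55.99°.
Δφ = 41.82 − 35.41 = 6.41°.
a = sin²(Δφ/2) + cos φ₁ · cos φ₂ · sin²(Δλ/2) = 0.136953.
c = 2·atan2(√a, √(1−a)) = 0.75817 rad → d = 6371·c ≈ 4830.32 km ≈ 2608.17 nmi.

2608 nmi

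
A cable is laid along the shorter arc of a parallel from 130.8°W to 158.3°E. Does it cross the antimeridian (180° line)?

Naïve |158.3 − -130.8| = 289.1° > 180°, so the shorter arc goes the other way round — across 180°.
Signed shortest Δλ = ((158.3 − -130.8 + 180) mod 360) − 180 = -70.9°.
Going west by 70.9° from -130.8° passes through 180° before reaching +158.3°.

Yes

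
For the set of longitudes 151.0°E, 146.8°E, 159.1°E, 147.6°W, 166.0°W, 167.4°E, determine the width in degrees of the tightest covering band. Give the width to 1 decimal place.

65.6°

Sort the longitudes: -166.0°, -147.6°, +146.8°, +151.0°, +159.1°, +167.4°.
Eastward gaps between consecutive values (wrapping around): 18.4°, 294.4°, 4.2°, 8.1°, 8.3°, 26.6°.
Largest gap = 294.4° ⇒ minimal covering band is its complement: 360° − 294.4° = 65.6°.
Band runs from +146.8° eastward to -147.6°, crossing the antimeridian.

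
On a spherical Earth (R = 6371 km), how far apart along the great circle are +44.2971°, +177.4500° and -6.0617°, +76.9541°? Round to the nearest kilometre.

11313 km

Δλ = 76.9541 − 177.4500 = -100.4959°.
Δφ = -6.0617 − 44.2971 = -50.3588°.
a = sin²(Δφ/2) + cos φ₁ · cos φ₂ · sin²(Δλ/2) = 0.601700.
c = 2·atan2(√a, √(1−a)) = 1.77563 rad → d = 6371·c ≈ 11312.51 km.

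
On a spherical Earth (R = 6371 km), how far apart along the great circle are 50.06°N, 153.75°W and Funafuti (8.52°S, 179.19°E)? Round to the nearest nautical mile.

Δλ = 179.19 − -153.75 = 332.94°; wrapped into (−180°, 180°]: -27.06°.
Δφ = -8.52 − 50.06 = -58.58°.
a = sin²(Δφ/2) + cos φ₁ · cos φ₂ · sin²(Δλ/2) = 0.274097.
c = 2·atan2(√a, √(1−a)) = 1.10201 rad → d = 6371·c ≈ 7020.89 km ≈ 3790.98 nmi.

3791 nmi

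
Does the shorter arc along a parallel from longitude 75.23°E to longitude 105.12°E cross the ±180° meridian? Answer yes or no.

Signed shortest Δλ = ((105.12 − 75.23 + 180) mod 360) − 180 = 29.89°.
Going east by 29.89° from +75.23° reaches +105.12° without touching 180°.

No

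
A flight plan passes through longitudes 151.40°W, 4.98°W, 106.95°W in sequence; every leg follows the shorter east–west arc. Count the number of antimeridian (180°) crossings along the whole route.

Leg 1: -151.40° → -4.98°, shortest Δλ = 146.42° (east) — does not cross 180°.
Leg 2: -4.98° → -106.95°, shortest Δλ = -101.97° (west) — does not cross 180°.
Total crossings: 0.

0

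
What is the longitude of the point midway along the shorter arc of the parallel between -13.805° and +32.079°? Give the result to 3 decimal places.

Signed shortest Δλ from -13.805° to +32.079° is +45.884°.
Midpoint longitude = -13.805° + (+45.884°)/2 = -13.805° + 22.942° = +9.137°.

+9.137°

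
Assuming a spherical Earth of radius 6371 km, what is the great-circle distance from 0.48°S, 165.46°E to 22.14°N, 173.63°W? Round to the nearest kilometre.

Δλ = -173.63 − 165.46 = -339.09°; wrapped into (−180°, 180°]: 20.91°.
Δφ = 22.14 − -0.48 = 22.62°.
a = sin²(Δφ/2) + cos φ₁ · cos φ₂ · sin²(Δλ/2) = 0.068962.
c = 2·atan2(√a, √(1−a)) = 0.53144 rad → d = 6371·c ≈ 3385.83 km.

3386 km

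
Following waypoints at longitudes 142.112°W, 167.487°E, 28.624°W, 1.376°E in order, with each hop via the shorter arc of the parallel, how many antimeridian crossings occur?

2

Leg 1: -142.112° → +167.487°, shortest Δλ = -50.401° (west) — crosses 180°.
Leg 2: +167.487° → -28.624°, shortest Δλ = 163.889° (east) — crosses 180°.
Leg 3: -28.624° → +1.376°, shortest Δλ = 30.0° (east) — does not cross 180°.
Total crossings: 2.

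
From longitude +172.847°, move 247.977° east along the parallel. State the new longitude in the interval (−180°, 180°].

+60.824°

Start at +172.847°; shift +247.977° → +420.824°.
+420.824° lies outside (−180°, 180°]; subtract 360° → +60.824°.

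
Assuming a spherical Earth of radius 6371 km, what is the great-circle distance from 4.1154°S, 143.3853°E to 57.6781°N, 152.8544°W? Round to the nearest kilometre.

Δλ = -152.8544 − 143.3853 = -296.2397°; wrapped into (−180°, 180°]: 63.7603°.
Δφ = 57.6781 − -4.1154 = 61.7935°.
a = sin²(Δφ/2) + cos φ₁ · cos φ₂ · sin²(Δλ/2) = 0.412430.
c = 2·atan2(√a, √(1−a)) = 1.39475 rad → d = 6371·c ≈ 8885.95 km.

8886 km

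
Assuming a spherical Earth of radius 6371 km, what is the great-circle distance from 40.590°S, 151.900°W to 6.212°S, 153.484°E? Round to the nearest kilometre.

Δλ = 153.484 − -151.900 = 305.384°; wrapped into (−180°, 180°]: -54.616°.
Δφ = -6.212 − -40.590 = 34.378°.
a = sin²(Δφ/2) + cos φ₁ · cos φ₂ · sin²(Δλ/2) = 0.246227.
c = 2·atan2(√a, √(1−a)) = 1.03846 rad → d = 6371·c ≈ 6616.03 km.

6616 km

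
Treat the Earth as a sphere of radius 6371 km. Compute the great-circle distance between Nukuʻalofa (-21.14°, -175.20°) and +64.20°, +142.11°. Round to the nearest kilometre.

10175 km

Δλ = 142.11 − -175.20 = 317.31°; wrapped into (−180°, 180°]: -42.69°.
Δφ = 64.20 − -21.14 = 85.34°.
a = sin²(Δφ/2) + cos φ₁ · cos φ₂ · sin²(Δλ/2) = 0.513159.
c = 2·atan2(√a, √(1−a)) = 1.59712 rad → d = 6371·c ≈ 10175.24 km.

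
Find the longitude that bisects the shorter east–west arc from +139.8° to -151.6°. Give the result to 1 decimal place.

+174.1°

Signed shortest Δλ from +139.8° to -151.6° is +68.6°.
Midpoint longitude = +139.8° + (+68.6°)/2 = +139.8° + 34.3° = +174.1°.
(The naïve average (+139.8 + -151.6)/2 = -5.9° is on the wrong side of the globe.)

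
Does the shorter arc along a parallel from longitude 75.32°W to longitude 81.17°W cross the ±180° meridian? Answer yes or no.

Signed shortest Δλ = ((-81.17 − -75.32 + 180) mod 360) − 180 = -5.85°.
Going west by 5.85° from -75.32° reaches -81.17° without touching 180°.

No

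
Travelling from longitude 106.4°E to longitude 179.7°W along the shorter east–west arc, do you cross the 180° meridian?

Naïve |-179.7 − 106.4| = 286.1° > 180°, so the shorter arc goes the other way round — across 180°.
Signed shortest Δλ = ((-179.7 − 106.4 + 180) mod 360) − 180 = 73.9°.
Going east by 73.9° from +106.4° passes through 180° before reaching -179.7°.

Yes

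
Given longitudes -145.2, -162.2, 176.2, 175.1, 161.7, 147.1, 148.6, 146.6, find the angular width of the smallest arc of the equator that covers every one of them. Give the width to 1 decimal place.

68.2°

Sort the longitudes: -162.2°, -145.2°, +146.6°, +147.1°, +148.6°, +161.7°, +175.1°, +176.2°.
Eastward gaps between consecutive values (wrapping around): 17.0°, 291.8°, 0.5°, 1.5°, 13.1°, 13.4°, 1.1°, 21.6°.
Largest gap = 291.8° ⇒ minimal covering band is its complement: 360° − 291.8° = 68.2°.
Band runs from +146.6° eastward to -145.2°, crossing the antimeridian.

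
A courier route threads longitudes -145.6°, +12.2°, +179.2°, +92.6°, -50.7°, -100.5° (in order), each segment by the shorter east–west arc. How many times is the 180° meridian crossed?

Leg 1: -145.6° → +12.2°, shortest Δλ = 157.8° (east) — does not cross 180°.
Leg 2: +12.2° → +179.2°, shortest Δλ = 167.0° (east) — does not cross 180°.
Leg 3: +179.2° → +92.6°, shortest Δλ = -86.6° (west) — does not cross 180°.
Leg 4: +92.6° → -50.7°, shortest Δλ = -143.3° (west) — does not cross 180°.
Leg 5: -50.7° → -100.5°, shortest Δλ = -49.8° (west) — does not cross 180°.
Total crossings: 0.

0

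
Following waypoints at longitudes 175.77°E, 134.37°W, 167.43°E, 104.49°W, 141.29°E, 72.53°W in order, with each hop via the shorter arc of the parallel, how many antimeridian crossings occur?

5

Leg 1: +175.77° → -134.37°, shortest Δλ = 49.86° (east) — crosses 180°.
Leg 2: -134.37° → +167.43°, shortest Δλ = -58.2° (west) — crosses 180°.
Leg 3: +167.43° → -104.49°, shortest Δλ = 88.08° (east) — crosses 180°.
Leg 4: -104.49° → +141.29°, shortest Δλ = -114.22° (west) — crosses 180°.
Leg 5: +141.29° → -72.53°, shortest Δλ = 146.18° (east) — crosses 180°.
Total crossings: 5.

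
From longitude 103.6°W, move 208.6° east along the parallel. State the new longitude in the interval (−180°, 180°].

Start at -103.6°; shift +208.6° → +105.0°.
+105.0° already lies in (−180°, 180°].

105.0°E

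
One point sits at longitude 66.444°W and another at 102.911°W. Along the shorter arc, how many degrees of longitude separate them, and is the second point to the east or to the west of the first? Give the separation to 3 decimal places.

36.467° west

Raw difference: -102.911 − -66.444 = -36.467°.
Normalise into (−180°, 180°]: -36.467° stays -36.467°.
Negative ⇒ the second point lies to the west; separation 36.467°.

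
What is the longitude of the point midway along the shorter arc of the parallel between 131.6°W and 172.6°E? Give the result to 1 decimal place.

159.5°W

Signed shortest Δλ from -131.6° to +172.6° is -55.8°.
Midpoint longitude = -131.6° + (-55.8°)/2 = -131.6° − 27.9° = -159.5°.
(The naïve average (-131.6 + +172.6)/2 = 20.5° is on the wrong side of the globe.)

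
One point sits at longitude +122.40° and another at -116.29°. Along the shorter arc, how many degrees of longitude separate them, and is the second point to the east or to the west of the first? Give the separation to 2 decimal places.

Raw difference: -116.29 − 122.40 = -238.69°.
Normalise into (−180°, 180°]: -238.69° + 360° = 121.31°.
Positive ⇒ the second point lies to the east; separation 121.31°.

121.31° east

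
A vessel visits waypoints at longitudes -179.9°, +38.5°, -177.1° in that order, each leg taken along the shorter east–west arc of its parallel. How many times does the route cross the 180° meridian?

Leg 1: -179.9° → +38.5°, shortest Δλ = -141.6° (west) — crosses 180°.
Leg 2: +38.5° → -177.1°, shortest Δλ = 144.4° (east) — crosses 180°.
Total crossings: 2.

2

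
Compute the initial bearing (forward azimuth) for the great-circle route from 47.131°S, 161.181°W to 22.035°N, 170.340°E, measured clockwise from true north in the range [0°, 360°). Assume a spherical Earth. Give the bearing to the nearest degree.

333°

Δλ = 170.340 − -161.181 = 331.521°; wrapped into (−180°, 180°]: -28.479°.
θ = atan2( sin Δλ · cos φ₂ , cos φ₁ · sin φ₂ − sin φ₁ · cos φ₂ · cos Δλ )
  = atan2(-0.44201, 0.85240) = -27.409° → normalised to [0°, 360°): 332.591°.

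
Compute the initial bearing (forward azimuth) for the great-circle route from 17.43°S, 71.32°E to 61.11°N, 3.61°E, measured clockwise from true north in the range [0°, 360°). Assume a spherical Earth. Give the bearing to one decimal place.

333.3°

Δλ = 3.61 − 71.32 = -67.71°.
θ = atan2( sin Δλ · cos φ₂ , cos φ₁ · sin φ₂ − sin φ₁ · cos φ₂ · cos Δλ )
  = atan2(-0.44703, 0.89024) = -26.663° → normalised to [0°, 360°): 333.337°.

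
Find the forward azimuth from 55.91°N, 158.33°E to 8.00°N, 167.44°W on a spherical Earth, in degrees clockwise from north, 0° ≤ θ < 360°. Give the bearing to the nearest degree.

Δλ = -167.44 − 158.33 = -325.77°; wrapped into (−180°, 180°]: 34.23°.
θ = atan2( sin Δλ · cos φ₂ , cos φ₁ · sin φ₂ − sin φ₁ · cos φ₂ · cos Δλ )
  = atan2(0.55704, -0.60004) = 137.128° → normalised to [0°, 360°): 137.128°.

137°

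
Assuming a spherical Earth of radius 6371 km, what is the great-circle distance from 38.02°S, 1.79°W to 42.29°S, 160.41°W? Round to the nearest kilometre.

Δλ = -160.41 − -1.79 = -158.62°.
Δφ = -42.29 − -38.02 = -4.27°.
a = sin²(Δφ/2) + cos φ₁ · cos φ₂ · sin²(Δλ/2) = 0.564106.
c = 2·atan2(√a, √(1−a)) = 1.69936 rad → d = 6371·c ≈ 10826.64 km.

10827 km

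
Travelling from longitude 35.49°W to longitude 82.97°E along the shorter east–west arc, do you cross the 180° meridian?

Signed shortest Δλ = ((82.97 − -35.49 + 180) mod 360) − 180 = 118.46°.
Going east by 118.46° from -35.49° reaches +82.97° without touching 180°.

No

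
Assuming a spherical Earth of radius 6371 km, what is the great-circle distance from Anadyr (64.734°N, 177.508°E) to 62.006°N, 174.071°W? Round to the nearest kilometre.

517 km

Δλ = -174.071 − 177.508 = -351.579°; wrapped into (−180°, 180°]: 8.421°.
Δφ = 62.006 − 64.734 = -2.728°.
a = sin²(Δφ/2) + cos φ₁ · cos φ₂ · sin²(Δλ/2) = 0.001647.
c = 2·atan2(√a, √(1−a)) = 0.08118 rad → d = 6371·c ≈ 517.19 km.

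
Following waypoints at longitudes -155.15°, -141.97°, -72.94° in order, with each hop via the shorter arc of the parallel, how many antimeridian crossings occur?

0

Leg 1: -155.15° → -141.97°, shortest Δλ = 13.18° (east) — does not cross 180°.
Leg 2: -141.97° → -72.94°, shortest Δλ = 69.03° (east) — does not cross 180°.
Total crossings: 0.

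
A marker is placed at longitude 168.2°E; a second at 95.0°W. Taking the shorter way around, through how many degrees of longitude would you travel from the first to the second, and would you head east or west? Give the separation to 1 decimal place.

Raw difference: -95.0 − 168.2 = -263.2°.
Normalise into (−180°, 180°]: -263.2° + 360° = 96.8°.
Positive ⇒ the second point lies to the east; separation 96.8°.

96.8° east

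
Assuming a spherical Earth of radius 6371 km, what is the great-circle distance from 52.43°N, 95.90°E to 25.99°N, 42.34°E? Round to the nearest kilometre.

Δλ = 42.34 − 95.90 = -53.56°.
Δφ = 25.99 − 52.43 = -26.44°.
a = sin²(Δφ/2) + cos φ₁ · cos φ₂ · sin²(Δλ/2) = 0.163563.
c = 2·atan2(√a, √(1−a)) = 0.83271 rad → d = 6371·c ≈ 5305.18 km.

5305 km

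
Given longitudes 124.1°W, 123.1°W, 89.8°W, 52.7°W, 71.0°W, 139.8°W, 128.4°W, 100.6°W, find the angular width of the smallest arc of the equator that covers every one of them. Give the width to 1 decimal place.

87.1°

Sort the longitudes: -139.8°, -128.4°, -124.1°, -123.1°, -100.6°, -89.8°, -71.0°, -52.7°.
Eastward gaps between consecutive values (wrapping around): 11.4°, 4.3°, 1.0°, 22.5°, 10.8°, 18.8°, 18.3°, 272.9°.
Largest gap = 272.9° ⇒ minimal covering band is its complement: 360° − 272.9° = 87.1°.
Band runs from -139.8° eastward to -52.7°.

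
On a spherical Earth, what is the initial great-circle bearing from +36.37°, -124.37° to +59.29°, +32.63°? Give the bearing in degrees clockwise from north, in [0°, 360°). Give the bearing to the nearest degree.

12°

Δλ = 32.63 − -124.37 = 157.00°.
θ = atan2( sin Δλ · cos φ₂ , cos φ₁ · sin φ₂ − sin φ₁ · cos φ₂ · cos Δλ )
  = atan2(0.19954, 0.97105) = 11.612° → normalised to [0°, 360°): 11.612°.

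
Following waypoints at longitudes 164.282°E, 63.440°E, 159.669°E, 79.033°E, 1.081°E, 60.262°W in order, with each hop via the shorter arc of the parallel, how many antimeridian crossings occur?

Leg 1: +164.282° → +63.440°, shortest Δλ = -100.842° (west) — does not cross 180°.
Leg 2: +63.440° → +159.669°, shortest Δλ = 96.229° (east) — does not cross 180°.
Leg 3: +159.669° → +79.033°, shortest Δλ = -80.636° (west) — does not cross 180°.
Leg 4: +79.033° → +1.081°, shortest Δλ = -77.952° (west) — does not cross 180°.
Leg 5: +1.081° → -60.262°, shortest Δλ = -61.343° (west) — does not cross 180°.
Total crossings: 0.

0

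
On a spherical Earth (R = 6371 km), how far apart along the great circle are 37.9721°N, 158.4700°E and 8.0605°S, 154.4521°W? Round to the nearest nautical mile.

Δλ = -154.4521 − 158.4700 = -312.9221°; wrapped into (−180°, 180°]: 47.0779°.
Δφ = -8.0605 − 37.9721 = -46.0326°.
a = sin²(Δφ/2) + cos φ₁ · cos φ₂ · sin²(Δλ/2) = 0.277368.
c = 2·atan2(√a, √(1−a)) = 1.10933 rad → d = 6371·c ≈ 7067.52 km ≈ 3816.15 nmi.

3816 nmi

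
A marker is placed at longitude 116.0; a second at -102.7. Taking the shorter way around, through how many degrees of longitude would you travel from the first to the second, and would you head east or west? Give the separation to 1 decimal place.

141.3° east

Raw difference: -102.7 − 116.0 = -218.7°.
Normalise into (−180°, 180°]: -218.7° + 360° = 141.3°.
Positive ⇒ the second point lies to the east; separation 141.3°.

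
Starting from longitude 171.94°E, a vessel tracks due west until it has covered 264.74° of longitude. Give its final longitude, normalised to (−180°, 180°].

Start at +171.94°; shift −264.74° → -92.80°.
-92.80° already lies in (−180°, 180°].

92.80°W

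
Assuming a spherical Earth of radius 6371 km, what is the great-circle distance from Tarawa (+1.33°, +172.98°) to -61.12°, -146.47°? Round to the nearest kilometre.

Δλ = -146.47 − 172.98 = -319.45°; wrapped into (−180°, 180°]: 40.55°.
Δφ = -61.12 − 1.33 = -62.45°.
a = sin²(Δφ/2) + cos φ₁ · cos φ₂ · sin²(Δλ/2) = 0.326719.
c = 2·atan2(√a, √(1−a)) = 1.21689 rad → d = 6371·c ≈ 7752.83 km.

7753 km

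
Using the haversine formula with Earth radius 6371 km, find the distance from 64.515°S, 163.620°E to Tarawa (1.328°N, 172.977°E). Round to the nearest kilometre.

Δλ = 172.977 − 163.620 = 9.357°.
Δφ = 1.328 − -64.515 = 65.843°.
a = sin²(Δφ/2) + cos φ₁ · cos φ₂ · sin²(Δλ/2) = 0.298243.
c = 2·atan2(√a, √(1−a)) = 1.15544 rad → d = 6371·c ≈ 7361.32 km.

7361 km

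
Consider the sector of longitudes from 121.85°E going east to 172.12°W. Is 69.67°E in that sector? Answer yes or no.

No

Band width going east from +121.85° to -172.12°: ((-172.12 − 121.85) mod 360) = 66.03°.
Offset of +69.67° east of the west edge: ((69.67 − 121.85) mod 360) = 307.82°.
307.82° > 66.03° ⇒ outside.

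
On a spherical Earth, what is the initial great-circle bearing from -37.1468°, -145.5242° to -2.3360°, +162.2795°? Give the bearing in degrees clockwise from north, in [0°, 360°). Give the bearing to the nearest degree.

293°

Δλ = 162.2795 − -145.5242 = 307.8037°; wrapped into (−180°, 180°]: -52.1963°.
θ = atan2( sin Δλ · cos φ₂ , cos φ₁ · sin φ₂ − sin φ₁ · cos φ₂ · cos Δλ )
  = atan2(-0.78946, 0.33734) = -66.862° → normalised to [0°, 360°): 293.138°.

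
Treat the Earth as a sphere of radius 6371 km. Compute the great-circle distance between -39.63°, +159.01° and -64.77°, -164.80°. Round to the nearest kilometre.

3631 km

Δλ = -164.80 − 159.01 = -323.81°; wrapped into (−180°, 180°]: 36.19°.
Δφ = -64.77 − -39.63 = -25.14°.
a = sin²(Δφ/2) + cos φ₁ · cos φ₂ · sin²(Δλ/2) = 0.079033.
c = 2·atan2(√a, √(1−a)) = 0.56994 rad → d = 6371·c ≈ 3631.09 km.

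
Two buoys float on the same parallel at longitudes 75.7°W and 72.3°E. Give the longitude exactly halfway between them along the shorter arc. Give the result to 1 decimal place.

Signed shortest Δλ from -75.7° to +72.3° is +148.0°.
Midpoint longitude = -75.7° + (+148.0°)/2 = -75.7° + 74.0° = -1.7°.

1.7°W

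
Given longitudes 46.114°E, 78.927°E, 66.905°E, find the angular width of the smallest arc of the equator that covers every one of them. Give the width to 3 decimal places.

Sort the longitudes: +46.114°, +66.905°, +78.927°.
Eastward gaps between consecutive values (wrapping around): 20.791°, 12.022°, 327.187°.
Largest gap = 327.187° ⇒ minimal covering band is its complement: 360° − 327.187° = 32.813°.
Band runs from +46.114° eastward to +78.927°.

32.813°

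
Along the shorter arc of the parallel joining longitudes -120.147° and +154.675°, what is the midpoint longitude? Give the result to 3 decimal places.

Signed shortest Δλ from -120.147° to +154.675° is -85.178°.
Midpoint longitude = -120.147° + (-85.178°)/2 = -120.147° − 42.589° = -162.736°.
(The naïve average (-120.147 + +154.675)/2 = 17.264° is on the wrong side of the globe.)

-162.736°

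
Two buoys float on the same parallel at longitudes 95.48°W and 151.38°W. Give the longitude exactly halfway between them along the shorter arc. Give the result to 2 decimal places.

123.43°W

Signed shortest Δλ from -95.48° to -151.38° is -55.90°.
Midpoint longitude = -95.48° + (-55.90°)/2 = -95.48° − 27.95° = -123.43°.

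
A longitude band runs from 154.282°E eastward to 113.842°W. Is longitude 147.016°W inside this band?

Yes

Band width going east from +154.282° to -113.842°: ((-113.842 − 154.282) mod 360) = 91.876°.
Offset of -147.016° east of the west edge: ((-147.016 − 154.282) mod 360) = 58.702°.
58.702° ≤ 91.876° ⇒ inside.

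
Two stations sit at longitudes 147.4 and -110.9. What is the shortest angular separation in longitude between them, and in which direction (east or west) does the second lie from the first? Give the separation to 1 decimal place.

101.7° east

Raw difference: -110.9 − 147.4 = -258.3°.
Normalise into (−180°, 180°]: -258.3° + 360° = 101.7°.
Positive ⇒ the second point lies to the east; separation 101.7°.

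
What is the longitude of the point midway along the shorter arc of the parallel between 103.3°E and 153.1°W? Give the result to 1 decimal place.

Signed shortest Δλ from +103.3° to -153.1° is +103.6°.
Midpoint longitude = +103.3° + (+103.6°)/2 = +103.3° + 51.8° = +155.1°.
(The naïve average (+103.3 + -153.1)/2 = -24.9° is on the wrong side of the globe.)

155.1°E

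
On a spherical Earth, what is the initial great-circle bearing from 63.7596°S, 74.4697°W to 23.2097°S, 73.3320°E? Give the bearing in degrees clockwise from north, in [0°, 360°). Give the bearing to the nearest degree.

151°

Δλ = 73.3320 − -74.4697 = 147.8017°.
θ = atan2( sin Δλ · cos φ₂ , cos φ₁ · sin φ₂ − sin φ₁ · cos φ₂ · cos Δλ )
  = atan2(0.48973, -0.87182) = 150.676° → normalised to [0°, 360°): 150.676°.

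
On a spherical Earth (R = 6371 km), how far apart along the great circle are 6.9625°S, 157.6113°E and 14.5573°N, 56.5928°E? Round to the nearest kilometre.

Δλ = 56.5928 − 157.6113 = -101.0185°.
Δφ = 14.5573 − -6.9625 = 21.5198°.
a = sin²(Δφ/2) + cos φ₁ · cos φ₂ · sin²(Δλ/2) = 0.607047.
c = 2·atan2(√a, √(1−a)) = 1.78656 rad → d = 6371·c ≈ 11382.18 km.

11382 km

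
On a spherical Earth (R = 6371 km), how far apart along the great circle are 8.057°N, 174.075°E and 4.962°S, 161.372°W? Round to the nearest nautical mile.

1665 nmi

Δλ = -161.372 − 174.075 = -335.447°; wrapped into (−180°, 180°]: 24.553°.
Δφ = -4.962 − 8.057 = -13.019°.
a = sin²(Δφ/2) + cos φ₁ · cos φ₂ · sin²(Δλ/2) = 0.057450.
c = 2·atan2(√a, √(1−a)) = 0.48409 rad → d = 6371·c ≈ 3084.11 km ≈ 1665.29 nmi.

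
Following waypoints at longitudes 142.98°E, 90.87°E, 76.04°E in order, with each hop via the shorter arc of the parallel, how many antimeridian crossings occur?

Leg 1: +142.98° → +90.87°, shortest Δλ = -52.11° (west) — does not cross 180°.
Leg 2: +90.87° → +76.04°, shortest Δλ = -14.83° (west) — does not cross 180°.
Total crossings: 0.

0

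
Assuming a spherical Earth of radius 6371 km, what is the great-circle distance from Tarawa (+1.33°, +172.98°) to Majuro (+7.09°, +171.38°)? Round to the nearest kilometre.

665 km

Δλ = 171.38 − 172.98 = -1.60°.
Δφ = 7.09 − 1.33 = 5.76°.
a = sin²(Δφ/2) + cos φ₁ · cos φ₂ · sin²(Δλ/2) = 0.002718.
c = 2·atan2(√a, √(1−a)) = 0.10431 rad → d = 6371·c ≈ 664.59 km.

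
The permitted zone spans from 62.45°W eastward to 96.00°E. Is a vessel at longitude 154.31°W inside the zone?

No

Band width going east from -62.45° to +96.00°: ((96.00 − -62.45) mod 360) = 158.45°.
Offset of -154.31° east of the west edge: ((-154.31 − -62.45) mod 360) = 268.14°.
268.14° > 158.45° ⇒ outside.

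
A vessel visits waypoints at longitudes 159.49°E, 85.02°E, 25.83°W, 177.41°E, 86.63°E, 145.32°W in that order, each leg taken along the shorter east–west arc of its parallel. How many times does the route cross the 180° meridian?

2

Leg 1: +159.49° → +85.02°, shortest Δλ = -74.47° (west) — does not cross 180°.
Leg 2: +85.02° → -25.83°, shortest Δλ = -110.85° (west) — does not cross 180°.
Leg 3: -25.83° → +177.41°, shortest Δλ = -156.76° (west) — crosses 180°.
Leg 4: +177.41° → +86.63°, shortest Δλ = -90.78° (west) — does not cross 180°.
Leg 5: +86.63° → -145.32°, shortest Δλ = 128.05° (east) — crosses 180°.
Total crossings: 2.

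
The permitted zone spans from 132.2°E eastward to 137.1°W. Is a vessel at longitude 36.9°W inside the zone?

No

Band width going east from +132.2° to -137.1°: ((-137.1 − 132.2) mod 360) = 90.7°.
Offset of -36.9° east of the west edge: ((-36.9 − 132.2) mod 360) = 190.9°.
190.9° > 90.7° ⇒ outside.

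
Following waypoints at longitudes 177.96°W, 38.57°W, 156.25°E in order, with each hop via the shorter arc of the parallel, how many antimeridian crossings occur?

1

Leg 1: -177.96° → -38.57°, shortest Δλ = 139.39° (east) — does not cross 180°.
Leg 2: -38.57° → +156.25°, shortest Δλ = -165.18° (west) — crosses 180°.
Total crossings: 1.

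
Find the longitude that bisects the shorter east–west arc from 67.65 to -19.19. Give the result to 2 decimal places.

Signed shortest Δλ from +67.65° to -19.19° is -86.84°.
Midpoint longitude = +67.65° + (-86.84°)/2 = +67.65° − 43.42° = +24.23°.

+24.23°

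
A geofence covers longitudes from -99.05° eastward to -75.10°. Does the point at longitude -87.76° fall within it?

Band width going east from -99.05° to -75.10°: ((-75.10 − -99.05) mod 360) = 23.95°.
Offset of -87.76° east of the west edge: ((-87.76 − -99.05) mod 360) = 11.29°.
11.29° ≤ 23.95° ⇒ inside.

Yes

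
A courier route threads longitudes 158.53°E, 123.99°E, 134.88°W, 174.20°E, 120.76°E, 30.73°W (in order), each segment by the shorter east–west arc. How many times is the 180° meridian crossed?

Leg 1: +158.53° → +123.99°, shortest Δλ = -34.54° (west) — does not cross 180°.
Leg 2: +123.99° → -134.88°, shortest Δλ = 101.13° (east) — crosses 180°.
Leg 3: -134.88° → +174.20°, shortest Δλ = -50.92° (west) — crosses 180°.
Leg 4: +174.20° → +120.76°, shortest Δλ = -53.44° (west) — does not cross 180°.
Leg 5: +120.76° → -30.73°, shortest Δλ = -151.49° (west) — does not cross 180°.
Total crossings: 2.

2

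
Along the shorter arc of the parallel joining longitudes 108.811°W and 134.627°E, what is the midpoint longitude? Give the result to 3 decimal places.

167.092°W

Signed shortest Δλ from -108.811° to +134.627° is -116.562°.
Midpoint longitude = -108.811° + (-116.562°)/2 = -108.811° − 58.281° = -167.092°.
(The naïve average (-108.811 + +134.627)/2 = 12.908° is on the wrong side of the globe.)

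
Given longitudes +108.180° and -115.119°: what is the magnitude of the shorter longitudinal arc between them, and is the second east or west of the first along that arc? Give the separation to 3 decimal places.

136.701° east

Raw difference: -115.119 − 108.180 = -223.299°.
Normalise into (−180°, 180°]: -223.299° + 360° = 136.701°.
Positive ⇒ the second point lies to the east; separation 136.701°.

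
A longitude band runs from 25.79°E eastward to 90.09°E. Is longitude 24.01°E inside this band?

Band width going east from +25.79° to +90.09°: ((90.09 − 25.79) mod 360) = 64.30°.
Offset of +24.01° east of the west edge: ((24.01 − 25.79) mod 360) = 358.22°.
358.22° > 64.30° ⇒ outside.

No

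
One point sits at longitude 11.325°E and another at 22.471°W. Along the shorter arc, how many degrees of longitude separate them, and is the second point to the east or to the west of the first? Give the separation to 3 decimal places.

33.796° west

Raw difference: -22.471 − 11.325 = -33.796°.
Normalise into (−180°, 180°]: -33.796° stays -33.796°.
Negative ⇒ the second point lies to the west; separation 33.796°.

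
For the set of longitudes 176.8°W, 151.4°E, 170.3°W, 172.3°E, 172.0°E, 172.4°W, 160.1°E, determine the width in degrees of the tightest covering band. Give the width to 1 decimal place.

Sort the longitudes: -176.8°, -172.4°, -170.3°, +151.4°, +160.1°, +172.0°, +172.3°.
Eastward gaps between consecutive values (wrapping around): 4.4°, 2.1°, 321.7°, 8.7°, 11.9°, 0.3°, 10.9°.
Largest gap = 321.7° ⇒ minimal covering band is its complement: 360° − 321.7° = 38.3°.
Band runs from +151.4° eastward to -170.3°, crossing the antimeridian.

38.3°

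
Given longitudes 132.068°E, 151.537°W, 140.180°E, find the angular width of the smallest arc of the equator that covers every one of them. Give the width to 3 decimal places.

76.395°

Sort the longitudes: -151.537°, +132.068°, +140.180°.
Eastward gaps between consecutive values (wrapping around): 283.605°, 8.112°, 68.283°.
Largest gap = 283.605° ⇒ minimal covering band is its complement: 360° − 283.605° = 76.395°.
Band runs from +132.068° eastward to -151.537°, crossing the antimeridian.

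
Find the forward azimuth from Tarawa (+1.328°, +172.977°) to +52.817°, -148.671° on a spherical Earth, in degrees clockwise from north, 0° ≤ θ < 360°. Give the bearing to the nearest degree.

Δλ = -148.671 − 172.977 = -321.648°; wrapped into (−180°, 180°]: 38.352°.
θ = atan2( sin Δλ · cos φ₂ , cos φ₁ · sin φ₂ − sin φ₁ · cos φ₂ · cos Δλ )
  = atan2(0.37500, 0.78551) = 25.520° → normalised to [0°, 360°): 25.520°.

26°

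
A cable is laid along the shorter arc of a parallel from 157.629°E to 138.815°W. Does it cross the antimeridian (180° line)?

Naïve |-138.815 − 157.629| = 296.444° > 180°, so the shorter arc goes the other way round — across 180°.
Signed shortest Δλ = ((-138.815 − 157.629 + 180) mod 360) − 180 = 63.556°.
Going east by 63.556° from +157.629° passes through 180° before reaching -138.815°.

Yes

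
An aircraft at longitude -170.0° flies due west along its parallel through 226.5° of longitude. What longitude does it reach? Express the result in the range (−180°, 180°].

-36.5°

Start at -170.0°; shift −226.5° → -396.5°.
-396.5° lies outside (−180°, 180°]; add 360° → -36.5°.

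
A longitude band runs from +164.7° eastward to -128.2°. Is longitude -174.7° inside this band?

Band width going east from +164.7° to -128.2°: ((-128.2 − 164.7) mod 360) = 67.1°.
Offset of -174.7° east of the west edge: ((-174.7 − 164.7) mod 360) = 20.6°.
20.6° ≤ 67.1° ⇒ inside.

Yes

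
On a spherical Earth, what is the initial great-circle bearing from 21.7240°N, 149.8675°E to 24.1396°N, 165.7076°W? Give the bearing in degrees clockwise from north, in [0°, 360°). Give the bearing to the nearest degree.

Δλ = -165.7076 − 149.8675 = -315.5751°; wrapped into (−180°, 180°]: 44.4249°.
θ = atan2( sin Δλ · cos φ₂ , cos φ₁ · sin φ₂ − sin φ₁ · cos φ₂ · cos Δλ )
  = atan2(0.63876, 0.13869) = 77.750° → normalised to [0°, 360°): 77.750°.

78°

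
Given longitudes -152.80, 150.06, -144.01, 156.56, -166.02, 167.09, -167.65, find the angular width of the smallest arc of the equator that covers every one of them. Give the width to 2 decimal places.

Sort the longitudes: -167.65°, -166.02°, -152.80°, -144.01°, +150.06°, +156.56°, +167.09°.
Eastward gaps between consecutive values (wrapping around): 1.63°, 13.22°, 8.79°, 294.07°, 6.50°, 10.53°, 25.26°.
Largest gap = 294.07° ⇒ minimal covering band is its complement: 360° − 294.07° = 65.93°.
Band runs from +150.06° eastward to -144.01°, crossing the antimeridian.

65.93°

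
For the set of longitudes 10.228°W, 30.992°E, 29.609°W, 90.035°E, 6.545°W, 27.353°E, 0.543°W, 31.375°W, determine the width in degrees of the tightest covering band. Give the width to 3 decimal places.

Sort the longitudes: -31.375°, -29.609°, -10.228°, -6.545°, -0.543°, +27.353°, +30.992°, +90.035°.
Eastward gaps between consecutive values (wrapping around): 1.766°, 19.381°, 3.683°, 6.002°, 27.896°, 3.639°, 59.043°, 238.590°.
Largest gap = 238.590° ⇒ minimal covering band is its complement: 360° − 238.590° = 121.410°.
Band runs from -31.375° eastward to +90.035°.

121.410°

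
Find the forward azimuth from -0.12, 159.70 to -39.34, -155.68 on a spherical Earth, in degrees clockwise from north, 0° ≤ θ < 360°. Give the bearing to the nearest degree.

139°

Δλ = -155.68 − 159.70 = -315.38°; wrapped into (−180°, 180°]: 44.62°.
θ = atan2( sin Δλ · cos φ₂ , cos φ₁ · sin φ₂ − sin φ₁ · cos φ₂ · cos Δλ )
  = atan2(0.54324, -0.63277) = 139.354° → normalised to [0°, 360°): 139.354°.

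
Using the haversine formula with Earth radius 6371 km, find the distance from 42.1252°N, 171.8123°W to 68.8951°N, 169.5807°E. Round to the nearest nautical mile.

Δλ = 169.5807 − -171.8123 = 341.3930°; wrapped into (−180°, 180°]: -18.6070°.
Δφ = 68.8951 − 42.1252 = 26.7699°.
a = sin²(Δφ/2) + cos φ₁ · cos φ₂ · sin²(Δλ/2) = 0.060568.
c = 2·atan2(√a, √(1−a)) = 0.49732 rad → d = 6371·c ≈ 3168.44 km ≈ 1710.82 nmi.

1711 nmi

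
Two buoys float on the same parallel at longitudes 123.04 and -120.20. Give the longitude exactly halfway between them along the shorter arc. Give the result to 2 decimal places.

-178.58°

Signed shortest Δλ from +123.04° to -120.20° is +116.76°.
Midpoint longitude = +123.04° + (+116.76°)/2 = +123.04° + 58.38° = +181.42°.
Normalise into (−180°, 180°]: -178.58°.
(The naïve average (+123.04 + -120.20)/2 = 1.42° is on the wrong side of the globe.)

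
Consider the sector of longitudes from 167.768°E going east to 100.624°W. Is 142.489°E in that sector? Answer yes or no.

No

Band width going east from +167.768° to -100.624°: ((-100.624 − 167.768) mod 360) = 91.608°.
Offset of +142.489° east of the west edge: ((142.489 − 167.768) mod 360) = 334.721°.
334.721° > 91.608° ⇒ outside.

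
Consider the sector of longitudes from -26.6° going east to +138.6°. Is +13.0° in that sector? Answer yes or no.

Yes

Band width going east from -26.6° to +138.6°: ((138.6 − -26.6) mod 360) = 165.2°.
Offset of +13.0° east of the west edge: ((13.0 − -26.6) mod 360) = 39.6°.
39.6° ≤ 165.2° ⇒ inside.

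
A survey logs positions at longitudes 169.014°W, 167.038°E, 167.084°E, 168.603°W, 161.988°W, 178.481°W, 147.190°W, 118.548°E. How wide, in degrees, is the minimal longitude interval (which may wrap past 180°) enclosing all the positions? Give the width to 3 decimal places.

94.262°

Sort the longitudes: -178.481°, -169.014°, -168.603°, -161.988°, -147.190°, +118.548°, +167.038°, +167.084°.
Eastward gaps between consecutive values (wrapping around): 9.467°, 0.411°, 6.615°, 14.798°, 265.738°, 48.490°, 0.046°, 14.435°.
Largest gap = 265.738° ⇒ minimal covering band is its complement: 360° − 265.738° = 94.262°.
Band runs from +118.548° eastward to -147.190°, crossing the antimeridian.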